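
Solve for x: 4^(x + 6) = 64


Express both sides with the same base.
64 = 4^3
Since the bases match, equate exponents: x + 6 = 3
So x = 3 - (6) = -3

x = -3


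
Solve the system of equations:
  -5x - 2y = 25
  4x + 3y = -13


Using Cramer's rule:
Determinant D = (-5)(3) - (4)(-2) = -15 + 8 = -7
Dx = (25)(3) - (-13)(-2) = 75 - 26 = 49
Dy = (-5)(-13) - (4)(25) = 65 - 100 = -35
x = Dx/D = 49/-7 = -7
y = Dy/D = -35/-7 = 5

x = -7, y = 5


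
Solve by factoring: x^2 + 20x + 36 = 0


We need two numbers that multiply to 36 and add to 20.
Those numbers are 18 and 2 (since 18 * 2 = 36 and 18 + 2 = 20).
So x^2 + 20x + 36 = (x + 18)(x + 2) = 0
Setting each factor to zero: x = -18 or x = -2

x = -18, x = -2


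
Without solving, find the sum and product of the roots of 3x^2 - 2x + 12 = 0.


By Vieta's formulas for ax^2 + bx + c = 0:
  Sum of roots = -b/a
  Product of roots = c/a

Here a = 3, b = -2, c = 12
Sum = -(-2)/3 = 2/3
Product = 12/3 = 4

Sum = 2/3, Product = 4


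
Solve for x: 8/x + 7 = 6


Subtract 7 from both sides: 8/x = -1
Multiply both sides by x: 8 = -1 * x
Divide by -1: x = -8

x = -8


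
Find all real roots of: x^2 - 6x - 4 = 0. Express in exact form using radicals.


Using the quadratic formula: x = (-b ± sqrt(b^2 - 4ac)) / (2a)
Here a = 1, b = -6, c = -4
Discriminant = b^2 - 4ac = (-6)^2 - 4(1)(-4) = 36 + 16 = 52
Since discriminant = 52 > 0, there are two real roots.
x = (6 ± 2*sqrt(13)) / 2
Simplifying: x = 3 ± sqrt(13)
Numerically: x ≈ 6.6056 or x ≈ -0.6056

x = 3 + sqrt(13) or x = 3 - sqrt(13)


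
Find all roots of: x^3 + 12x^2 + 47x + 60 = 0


Let p(x) = x^3 + 12x^2 + 47x + 60. By the rational root theorem (leading coefficient 1), any rational root is an integer divisor of 60: try ±1, ±2, ... in turn.
Test x = 1: value = 120 ≠ 0.
Test x = -1: value = 24 ≠ 0.
Test x = 2: value = 210 ≠ 0.
Test x = -2: value = 6 ≠ 0.
Test x = 3: value = 336 ≠ 0.
Test x = -3: value = 0 ✓, so (x + 3) is a factor.
Synthetic division by (x + 3): bring down 1; 1(-3) + 12 = 9; 9(-3) + 47 = 20; 20(-3) + 60 = 0 → quotient x^2 + 9x + 20, remainder 0.
Solve the quadratic x^2 + 9x + 20 = 0: discriminant = 9^2 - 4(1)(20) = 81 - 80 = 1.
sqrt(1) = 1, so x = (-9 ± 1)/2: x = -4 or x = -5.
Collecting all roots found:

x = -5, x = -4, x = -3


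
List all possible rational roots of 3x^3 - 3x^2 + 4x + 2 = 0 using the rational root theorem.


Rational root theorem: possible roots are ±p/q where:
  p divides the constant term (2): p ∈ {1, 2}
  q divides the leading coefficient (3): q ∈ {1, 3}

All possible rational roots: -2, -1, -2/3, -1/3, 1/3, 2/3, 1, 2

-2, -1, -2/3, -1/3, 1/3, 2/3, 1, 2


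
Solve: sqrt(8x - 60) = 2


Square both sides: 8x - 60 = 2^2 = 4
8x = 4 + 60 = 64
x = 8
Check: sqrt(8*8 - 60) = sqrt(4) = 2 ✓

x = 8


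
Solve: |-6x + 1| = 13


An absolute value equation |expr| = 13 gives two cases:
Case 1: -6x + 1 = 13
  -6x = 12, so x = -2
Case 2: -6x + 1 = -13
  -6x = -14, so x = 7/3

x = -2, x = 7/3


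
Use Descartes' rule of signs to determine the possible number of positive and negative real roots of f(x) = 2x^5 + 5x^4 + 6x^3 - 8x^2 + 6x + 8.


Descartes' rule of signs:

For positive roots, count sign changes in f(x) = 2x^5 + 5x^4 + 6x^3 - 8x^2 + 6x + 8:
Signs of coefficients: +, +, +, -, +, +
Number of sign changes: 2
Possible positive real roots: 2, 0

For negative roots, examine f(-x) = -2x^5 + 5x^4 - 6x^3 - 8x^2 - 6x + 8:
Signs of coefficients: -, +, -, -, -, +
Number of sign changes: 3
Possible negative real roots: 3, 1

Positive roots: 2 or 0; Negative roots: 3 or 1


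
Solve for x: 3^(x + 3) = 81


Express both sides with the same base.
81 = 3^4
Since the bases match, equate exponents: x + 3 = 4
So x = 4 - (3) = 1

x = 1


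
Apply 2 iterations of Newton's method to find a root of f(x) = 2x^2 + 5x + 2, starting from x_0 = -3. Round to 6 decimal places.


Newton's method: x_(n+1) = x_n - f(x_n)/f'(x_n)
f(x) = 2x^2 + 5x + 2
f'(x) = 4x + 5

Iteration 1:
  f(-3.000000) = 5.000000
  f'(-3.000000) = -7.000000
  x_1 = -3.000000 - (5.000000)/(-7.000000) = -2.285714

Iteration 2:
  f(-2.285714) = 1.020408
  f'(-2.285714) = -4.142857
  x_2 = -2.285714 - (1.020408)/(-4.142857) = -2.039409

x_2 = -2.039409


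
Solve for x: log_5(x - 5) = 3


Convert to exponential form: x - 5 = 5^3 = 125
x = 125 + 5 = 130
Check: log_5(130 - 5) = log_5(125) = log_5(125) = 3 ✓

x = 130


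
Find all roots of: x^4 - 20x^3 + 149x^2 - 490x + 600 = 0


Let p(x) = x^4 - 20x^3 + 149x^2 - 490x + 600. By the rational root theorem (leading coefficient 1), any rational root is an integer divisor of 600: try ±1, ±2, ... in turn.
Test x = 1: value = 240 ≠ 0.
Test x = -1: value = 1260 ≠ 0.
Test x = 2: value = 72 ≠ 0.
Test x = -2: value = 2352 ≠ 0.
Test x = 3: value = 12 ≠ 0.
Test x = -3: value = 4032 ≠ 0.
Test x = 4: value = 0 ✓, so (x - 4) is a factor.
Synthetic division by (x - 4): bring down 1; 1(4) - 20 = -16; (-16)(4) + 149 = 85; 85(4) - 490 = -150; (-150)(4) + 600 = 0 → quotient x^3 - 16x^2 + 85x - 150, remainder 0.
Continue with the quotient x^3 - 16x^2 + 85x - 150 (candidates must divide 150).
Test x = 5: value = 0 ✓, so (x - 5) is a factor.
Synthetic division by (x - 5): bring down 1; 1(5) - 16 = -11; (-11)(5) + 85 = 30; 30(5) - 150 = 0 → quotient x^2 - 11x + 30, remainder 0.
Solve the quadratic x^2 - 11x + 30 = 0: discriminant = (-11)^2 - 4(1)(30) = 121 - 120 = 1.
sqrt(1) = 1, so x = (11 ± 1)/2: x = 6 or x = 5.
Collecting all roots found:

x = 4, x = 5 (multiplicity 2), x = 6


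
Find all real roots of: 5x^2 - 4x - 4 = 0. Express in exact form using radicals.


Using the quadratic formula: x = (-b ± sqrt(b^2 - 4ac)) / (2a)
Here a = 5, b = -4, c = -4
Discriminant = b^2 - 4ac = (-4)^2 - 4(5)(-4) = 16 + 80 = 96
Since discriminant = 96 > 0, there are two real roots.
x = (4 ± 4*sqrt(6)) / 10
Simplifying: x = (2 ± 2*sqrt(6)) / 5
Numerically: x ≈ 1.3798 or x ≈ -0.5798

x = (2 + 2*sqrt(6)) / 5 or x = (2 - 2*sqrt(6)) / 5


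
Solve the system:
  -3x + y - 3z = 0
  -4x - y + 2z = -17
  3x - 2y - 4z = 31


Using Cramer's rule. Expand each determinant along the first row.
D  = (-3)*[(-1)*(-4) - 2*(-2)] - 1*[(-4)*(-4) - 2*3] + (-3)*[(-4)*(-2) - (-1)*3]
  = (-3)*(8) - 1*(10) + (-3)*(11) = -67
Dx = 0*[(-1)*(-4) - 2*(-2)] - 1*[(-17)*(-4) - 2*31] + (-3)*[(-17)*(-2) - (-1)*31]
  = 0*(8) - 1*(6) + (-3)*(65) = -201
Dy = (-3)*[(-17)*(-4) - 2*31] - 0*[(-4)*(-4) - 2*3] + (-3)*[(-4)*31 - (-17)*3]
  = (-3)*(6) - 0*(10) + (-3)*(-73) = 201
Dz = (-3)*[(-1)*31 - (-17)*(-2)] - 1*[(-4)*31 - (-17)*3] + 0*[(-4)*(-2) - (-1)*3]
  = (-3)*(-65) - 1*(-73) + 0*(11) = 268
x = Dx/D = -201/-67 = 3, y = Dy/D = 201/-67 = -3, z = Dz/D = 268/-67 = -4
Check eq1: (-3)(3) + (1)(-3) + (-3)(-4) = 0 = 0 ✓
Check eq2: (-4)(3) + (-1)(-3) + (2)(-4) = -17 = -17 ✓
Check eq3: (3)(3) + (-2)(-3) + (-4)(-4) = 31 = 31 ✓

x = 3, y = -3, z = -4


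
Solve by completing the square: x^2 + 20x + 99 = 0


Start: x^2 + 20x + 99 = 0
Move constant: x^2 + 20x = -99
Half of 20 is 10, squared is 100
Add 100 to both sides: x^2 + 20x + 100 = 1
(x + 10)^2 = 1
x + 10 = ±1
x = -10 + 1 = -9 or x = -10 - 1 = -11

x = -11, x = -9


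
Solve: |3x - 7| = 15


An absolute value equation |expr| = 15 gives two cases:
Case 1: 3x - 7 = 15
  3x = 22, so x = 22/3
Case 2: 3x - 7 = -15
  3x = -8, so x = -8/3

x = -8/3, x = 22/3


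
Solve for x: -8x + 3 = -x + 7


Starting with: -8x + 3 = -x + 7
Move all x terms to left: (-8 + 1)x = 7 - 3
Simplify: -7x = 4
Divide both sides by -7: x = -4/7

x = -4/7


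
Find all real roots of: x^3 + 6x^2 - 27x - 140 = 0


Let p(x) = x^3 + 6x^2 - 27x - 140. By the rational root theorem (leading coefficient 1), any rational root is an integer divisor of 140: try ±1, ±2, ... in turn.
Test x = 1: value = -160 ≠ 0.
Test x = -1: value = -108 ≠ 0.
Test x = 2: value = -162 ≠ 0.
Test x = -2: value = -70 ≠ 0.
Test x = 4: value = -88 ≠ 0.
Test x = -4: value = 0 ✓, so (x + 4) is a factor.
Synthetic division by (x + 4): bring down 1; 1(-4) + 6 = 2; 2(-4) - 27 = -35; (-35)(-4) - 140 = 0 → quotient x^2 + 2x - 35, remainder 0.
Solve the quadratic x^2 + 2x - 35 = 0: discriminant = 2^2 - 4(1)(-35) = 4 + 140 = 144.
sqrt(144) = 12, so x = (-2 ± 12)/2: x = 5 or x = -7.

x = -7, x = -4, x = 5


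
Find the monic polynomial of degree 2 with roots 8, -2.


A monic polynomial with roots 8, -2 is:
p(x) = (x - 8)(x + 2)
After multiplying by (x - 8): x - 8
After multiplying by (x + 2): x^2 - 6x - 16

x^2 - 6x - 16


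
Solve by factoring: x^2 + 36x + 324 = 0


We need two numbers that multiply to 324 and add to 36.
Those numbers are 18 and 18 (since 18 * 18 = 324 and 18 + 18 = 36).
So x^2 + 36x + 324 = (x + 18)(x + 18) = 0
Setting each factor to zero: x = -18 or x = -18

x = -18


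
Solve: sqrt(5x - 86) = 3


Square both sides: 5x - 86 = 3^2 = 9
5x = 9 + 86 = 95
x = 19
Check: sqrt(5*19 - 86) = sqrt(9) = 3 ✓

x = 19


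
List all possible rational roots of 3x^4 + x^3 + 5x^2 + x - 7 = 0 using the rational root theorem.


Rational root theorem: possible roots are ±p/q where:
  p divides the constant term (-7): p ∈ {1, 7}
  q divides the leading coefficient (3): q ∈ {1, 3}

All possible rational roots: -7, -7/3, -1, -1/3, 1/3, 1, 7/3, 7

-7, -7/3, -1, -1/3, 1/3, 1, 7/3, 7


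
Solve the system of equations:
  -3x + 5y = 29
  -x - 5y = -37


Using Cramer's rule:
Determinant D = (-3)(-5) - (-1)(5) = 15 + 5 = 20
Dx = (29)(-5) - (-37)(5) = -145 + 185 = 40
Dy = (-3)(-37) - (-1)(29) = 111 + 29 = 140
x = Dx/D = 40/20 = 2
y = Dy/D = 140/20 = 7

x = 2, y = 7


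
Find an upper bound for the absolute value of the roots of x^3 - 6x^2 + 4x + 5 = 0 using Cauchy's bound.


Cauchy's bound: all roots r satisfy |r| <= 1 + max(|a_i/a_n|) for i = 0,...,n-1
where a_n is the leading coefficient.

Coefficients: [1, -6, 4, 5]
Leading coefficient a_n = 1
Ratios |a_i/a_n|: 6, 4, 5
Maximum ratio: 6
Cauchy's bound: |r| <= 1 + 6 = 7

Upper bound = 7


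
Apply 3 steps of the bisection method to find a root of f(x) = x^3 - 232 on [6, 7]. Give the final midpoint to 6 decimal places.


f(x) = x^3 - 232
f(6) = -16 < 0
f(7) = 111 > 0

Step 1: midpoint = (6.000000 + 7.000000)/2 = 6.500000
  f(6.500000) = 42.625000
  f(mid) > 0, so root is in [6.000000, 6.500000]

Step 2: midpoint = (6.000000 + 6.500000)/2 = 6.250000
  f(6.250000) = 12.140625
  f(mid) > 0, so root is in [6.000000, 6.250000]

Step 3: midpoint = (6.000000 + 6.250000)/2 = 6.125000
  f(6.125000) = -2.216797
  f(mid) < 0, so root is in [6.125000, 6.250000]

midpoint = 6.125000


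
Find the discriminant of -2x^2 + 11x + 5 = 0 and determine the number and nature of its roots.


For ax^2 + bx + c = 0, discriminant D = b^2 - 4ac
Here a = -2, b = 11, c = 5
D = (11)^2 - 4(-2)(5) = 121 + 40 = 161

D = 161 > 0 but not a perfect square
The equation has 2 distinct real irrational roots.

Discriminant = 161, 2 distinct real irrational roots


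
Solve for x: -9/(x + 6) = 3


Multiply both sides by (x + 6): -9 = 3(x + 6)
Distribute: -9 = 3x + 18
3x = -9 - 18 = -27
x = -9

x = -9


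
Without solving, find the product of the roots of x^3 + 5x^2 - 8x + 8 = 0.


By Vieta's formulas for x^3 + bx^2 + cx + d = 0:
  r1 + r2 + r3 = -b/a = -5
  r1*r2 + r1*r3 + r2*r3 = c/a = -8
  r1*r2*r3 = -d/a = -8


Product = -8


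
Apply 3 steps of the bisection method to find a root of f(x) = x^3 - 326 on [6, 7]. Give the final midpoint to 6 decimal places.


f(x) = x^3 - 326
f(6) = -110 < 0
f(7) = 17 > 0

Step 1: midpoint = (6.000000 + 7.000000)/2 = 6.500000
  f(6.500000) = -51.375000
  f(mid) < 0, so root is in [6.500000, 7.000000]

Step 2: midpoint = (6.500000 + 7.000000)/2 = 6.750000
  f(6.750000) = -18.453125
  f(mid) < 0, so root is in [6.750000, 7.000000]

Step 3: midpoint = (6.750000 + 7.000000)/2 = 6.875000
  f(6.875000) = -1.048828
  f(mid) < 0, so root is in [6.875000, 7.000000]

midpoint = 6.875000


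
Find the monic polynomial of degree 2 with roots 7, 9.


A monic polynomial with roots 7, 9 is:
p(x) = (x - 7)(x - 9)
After multiplying by (x - 7): x - 7
After multiplying by (x - 9): x^2 - 16x + 63

x^2 - 16x + 63


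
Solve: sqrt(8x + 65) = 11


Square both sides: 8x + 65 = 11^2 = 121
8x = 121 - 65 = 56
x = 7
Check: sqrt(8*7 + 65) = sqrt(121) = 11 ✓

x = 7


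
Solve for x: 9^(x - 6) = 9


Express both sides with the same base.
9 = 9^1
Since the bases match, equate exponents: x - 6 = 1
So x = 1 - (-6) = 7

x = 7


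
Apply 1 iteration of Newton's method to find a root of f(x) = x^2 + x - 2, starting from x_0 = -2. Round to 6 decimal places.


Newton's method: x_(n+1) = x_n - f(x_n)/f'(x_n)
f(x) = x^2 + x - 2
f'(x) = 2x + 1

Iteration 1:
  f(-2.000000) = 0.000000
  f'(-2.000000) = -3.000000
  x_1 = -2.000000 - (0.000000)/(-3.000000) = -2.000000

x_1 = -2.000000


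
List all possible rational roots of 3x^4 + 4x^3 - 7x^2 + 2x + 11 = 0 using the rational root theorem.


Rational root theorem: possible roots are ±p/q where:
  p divides the constant term (11): p ∈ {1, 11}
  q divides the leading coefficient (3): q ∈ {1, 3}

All possible rational roots: -11, -11/3, -1, -1/3, 1/3, 1, 11/3, 11

-11, -11/3, -1, -1/3, 1/3, 1, 11/3, 11


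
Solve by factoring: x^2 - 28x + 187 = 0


We need two numbers that multiply to 187 and add to -28.
Those numbers are -11 and -17 (since (-11) * (-17) = 187 and (-11) + (-17) = -28).
So x^2 - 28x + 187 = (x - 11)(x - 17) = 0
Setting each factor to zero: x = 11 or x = 17

x = 11, x = 17


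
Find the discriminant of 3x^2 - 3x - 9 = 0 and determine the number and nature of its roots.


For ax^2 + bx + c = 0, discriminant D = b^2 - 4ac
Here a = 3, b = -3, c = -9
D = (-3)^2 - 4(3)(-9) = 9 + 108 = 117

D = 117 > 0 but not a perfect square
The equation has 2 distinct real irrational roots.

Discriminant = 117, 2 distinct real irrational roots


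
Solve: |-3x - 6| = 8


An absolute value equation |expr| = 8 gives two cases:
Case 1: -3x - 6 = 8
  -3x = 14, so x = -14/3
Case 2: -3x - 6 = -8
  -3x = -2, so x = 2/3

x = -14/3, x = 2/3


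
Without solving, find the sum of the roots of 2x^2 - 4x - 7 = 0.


By Vieta's formulas for ax^2 + bx + c = 0:
  Sum of roots = -b/a
  Product of roots = c/a

Here a = 2, b = -4, c = -7
Sum = -(-4)/2 = 2
Product = -7/2 = -7/2

Sum = 2


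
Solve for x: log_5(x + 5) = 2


Convert to exponential form: x + 5 = 5^2 = 25
x = 25 - 5 = 20
Check: log_5(20 + 5) = log_5(25) = log_5(25) = 2 ✓

x = 20


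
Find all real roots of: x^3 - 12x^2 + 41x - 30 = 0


Let p(x) = x^3 - 12x^2 + 41x - 30. By the rational root theorem (leading coefficient 1), any rational root is an integer divisor of 30: try ±1, ±2, ... in turn.
Test x = 1: value = 0 ✓, so (x - 1) is a factor.
Synthetic division by (x - 1): bring down 1; 1(1) - 12 = -11; (-11)(1) + 41 = 30; 30(1) - 30 = 0 → quotient x^2 - 11x + 30, remainder 0.
Solve the quadratic x^2 - 11x + 30 = 0: discriminant = (-11)^2 - 4(1)(30) = 121 - 120 = 1.
sqrt(1) = 1, so x = (11 ± 1)/2: x = 6 or x = 5.

x = 1, x = 5, x = 6


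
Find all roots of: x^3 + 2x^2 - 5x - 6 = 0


Let p(x) = x^3 + 2x^2 - 5x - 6. By the rational root theorem (leading coefficient 1), any rational root is an integer divisor of 6: try ±1, ±2, ... in turn.
Test x = 1: value = -8 ≠ 0.
Test x = -1: value = 0 ✓, so (x + 1) is a factor.
Synthetic division by (x + 1): bring down 1; 1(-1) + 2 = 1; 1(-1) - 5 = -6; (-6)(-1) - 6 = 0 → quotient x^2 + x - 6, remainder 0.
Solve the quadratic x^2 + x - 6 = 0: discriminant = 1^2 - 4(1)(-6) = 1 + 24 = 25.
sqrt(25) = 5, so x = (-1 ± 5)/2: x = 2 or x = -3.
Collecting all roots found:

x = -3, x = -1, x = 2


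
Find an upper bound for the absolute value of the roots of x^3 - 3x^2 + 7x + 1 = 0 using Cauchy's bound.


Cauchy's bound: all roots r satisfy |r| <= 1 + max(|a_i/a_n|) for i = 0,...,n-1
where a_n is the leading coefficient.

Coefficients: [1, -3, 7, 1]
Leading coefficient a_n = 1
Ratios |a_i/a_n|: 3, 7, 1
Maximum ratio: 7
Cauchy's bound: |r| <= 1 + 7 = 8

Upper bound = 8


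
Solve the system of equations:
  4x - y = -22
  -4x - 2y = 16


Using Cramer's rule:
Determinant D = (4)(-2) - (-4)(-1) = -8 - 4 = -12
Dx = (-22)(-2) - (16)(-1) = 44 + 16 = 60
Dy = (4)(16) - (-4)(-22) = 64 - 88 = -24
x = Dx/D = 60/-12 = -5
y = Dy/D = -24/-12 = 2

x = -5, y = 2


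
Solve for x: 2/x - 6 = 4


Subtract -6 from both sides: 2/x = 10
Multiply both sides by x: 2 = 10 * x
Divide by 10: x = 1/5

x = 1/5


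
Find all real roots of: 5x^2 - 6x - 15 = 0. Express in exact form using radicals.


Using the quadratic formula: x = (-b ± sqrt(b^2 - 4ac)) / (2a)
Here a = 5, b = -6, c = -15
Discriminant = b^2 - 4ac = (-6)^2 - 4(5)(-15) = 36 + 300 = 336
Since discriminant = 336 > 0, there are two real roots.
x = (6 ± 4*sqrt(21)) / 10
Simplifying: x = (3 ± 2*sqrt(21)) / 5
Numerically: x ≈ 2.4330 or x ≈ -1.2330

x = (3 + 2*sqrt(21)) / 5 or x = (3 - 2*sqrt(21)) / 5


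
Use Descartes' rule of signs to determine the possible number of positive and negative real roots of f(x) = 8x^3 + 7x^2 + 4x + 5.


Descartes' rule of signs:

For positive roots, count sign changes in f(x) = 8x^3 + 7x^2 + 4x + 5:
Signs of coefficients: +, +, +, +
Number of sign changes: 0
Possible positive real roots: 0

For negative roots, examine f(-x) = -8x^3 + 7x^2 - 4x + 5:
Signs of coefficients: -, +, -, +
Number of sign changes: 3
Possible negative real roots: 3, 1

Positive roots: 0; Negative roots: 3 or 1


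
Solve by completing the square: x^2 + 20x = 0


Start: x^2 + 20x + 0 = 0
Move constant: x^2 + 20x = 0
Half of 20 is 10, squared is 100
Add 100 to both sides: x^2 + 20x + 100 = 100
(x + 10)^2 = 100
x + 10 = ±10
x = -10 + 10 = 0 or x = -10 - 10 = -20

x = -20, x = 0


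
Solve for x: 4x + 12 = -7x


Starting with: 4x + 12 = -7x
Move all x terms to left: (4 + 7)x = 0 - 12
Simplify: 11x = -12
Divide both sides by 11: x = -12/11

x = -12/11


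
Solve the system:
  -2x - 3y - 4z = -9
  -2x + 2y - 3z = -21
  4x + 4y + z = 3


Using Cramer's rule. Expand each determinant along the first row.
D  = (-2)*[2*1 - (-3)*4] - (-3)*[(-2)*1 - (-3)*4] + (-4)*[(-2)*4 - 2*4]
  = (-2)*(14) - (-3)*(10) + (-4)*(-16) = 66
Dx = (-9)*[2*1 - (-3)*4] - (-3)*[(-21)*1 - (-3)*3] + (-4)*[(-21)*4 - 2*3]
  = (-9)*(14) - (-3)*(-12) + (-4)*(-90) = 198
Dy = (-2)*[(-21)*1 - (-3)*3] - (-9)*[(-2)*1 - (-3)*4] + (-4)*[(-2)*3 - (-21)*4]
  = (-2)*(-12) - (-9)*(10) + (-4)*(78) = -198
Dz = (-2)*[2*3 - (-21)*4] - (-3)*[(-2)*3 - (-21)*4] + (-9)*[(-2)*4 - 2*4]
  = (-2)*(90) - (-3)*(78) + (-9)*(-16) = 198
x = Dx/D = 198/66 = 3, y = Dy/D = -198/66 = -3, z = Dz/D = 198/66 = 3
Check eq1: (-2)(3) + (-3)(-3) + (-4)(3) = -9 = -9 ✓
Check eq2: (-2)(3) + (2)(-3) + (-3)(3) = -21 = -21 ✓
Check eq3: (4)(3) + (4)(-3) + (1)(3) = 3 = 3 ✓

x = 3, y = -3, z = 3


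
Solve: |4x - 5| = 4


An absolute value equation |expr| = 4 gives two cases:
Case 1: 4x - 5 = 4
  4x = 9, so x = 9/4
Case 2: 4x - 5 = -4
  4x = 1, so x = 1/4

x = 1/4, x = 9/4


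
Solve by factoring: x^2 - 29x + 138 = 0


We need two numbers that multiply to 138 and add to -29.
Those numbers are -23 and -6 (since (-23) * (-6) = 138 and (-23) + (-6) = -29).
So x^2 - 29x + 138 = (x - 23)(x - 6) = 0
Setting each factor to zero: x = 23 or x = 6

x = 6, x = 23


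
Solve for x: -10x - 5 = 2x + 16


Starting with: -10x - 5 = 2x + 16
Move all x terms to left: (-10 - 2)x = 16 + 5
Simplify: -12x = 21
Divide both sides by -12: x = -7/4

x = -7/4


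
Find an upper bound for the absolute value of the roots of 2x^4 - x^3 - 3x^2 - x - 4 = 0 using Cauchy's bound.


Cauchy's bound: all roots r satisfy |r| <= 1 + max(|a_i/a_n|) for i = 0,...,n-1
where a_n is the leading coefficient.

Coefficients: [2, -1, -3, -1, -4]
Leading coefficient a_n = 2
Ratios |a_i/a_n|: 1/2, 3/2, 1/2, 2
Maximum ratio: 2
Cauchy's bound: |r| <= 1 + 2 = 3

Upper bound = 3


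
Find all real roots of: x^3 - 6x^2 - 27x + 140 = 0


Let p(x) = x^3 - 6x^2 - 27x + 140. By the rational root theorem (leading coefficient 1), any rational root is an integer divisor of 140: try ±1, ±2, ... in turn.
Test x = 1: value = 108 ≠ 0.
Test x = -1: value = 160 ≠ 0.
Test x = 2: value = 70 ≠ 0.
Test x = -2: value = 162 ≠ 0.
Test x = 4: value = 0 ✓, so (x - 4) is a factor.
Synthetic division by (x - 4): bring down 1; 1(4) - 6 = -2; (-2)(4) - 27 = -35; (-35)(4) + 140 = 0 → quotient x^2 - 2x - 35, remainder 0.
Solve the quadratic x^2 - 2x - 35 = 0: discriminant = (-2)^2 - 4(1)(-35) = 4 + 140 = 144.
sqrt(144) = 12, so x = (2 ± 12)/2: x = 7 or x = -5.

x = -5, x = 4, x = 7


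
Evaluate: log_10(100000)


We need the exponent such that 10^? = 100000
10^5 = 100000
Therefore log_10(100000) = 5

5


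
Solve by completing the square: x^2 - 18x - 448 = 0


Start: x^2 - 18x - 448 = 0
Move constant: x^2 - 18x = 448
Half of -18 is -9, squared is 81
Add 81 to both sides: x^2 - 18x + 81 = 529
(x - 9)^2 = 529
x - 9 = ±23
x = 9 + 23 = 32 or x = 9 - 23 = -14

x = -14, x = 32


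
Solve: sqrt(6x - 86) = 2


Square both sides: 6x - 86 = 2^2 = 4
6x = 4 + 86 = 90
x = 15
Check: sqrt(6*15 - 86) = sqrt(4) = 2 ✓

x = 15


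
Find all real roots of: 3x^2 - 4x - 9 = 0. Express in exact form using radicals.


Using the quadratic formula: x = (-b ± sqrt(b^2 - 4ac)) / (2a)
Here a = 3, b = -4, c = -9
Discriminant = b^2 - 4ac = (-4)^2 - 4(3)(-9) = 16 + 108 = 124
Since discriminant = 124 > 0, there are two real roots.
x = (4 ± 2*sqrt(31)) / 6
Simplifying: x = (2 ± sqrt(31)) / 3
Numerically: x ≈ 2.5226 or x ≈ -1.1893

x = (2 + sqrt(31)) / 3 or x = (2 - sqrt(31)) / 3


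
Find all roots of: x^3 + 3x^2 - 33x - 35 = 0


Let p(x) = x^3 + 3x^2 - 33x - 35. By the rational root theorem (leading coefficient 1), any rational root is an integer divisor of 35: try ±1, ±2, ... in turn.
Test x = 1: value = -64 ≠ 0.
Test x = -1: value = 0 ✓, so (x + 1) is a factor.
Synthetic division by (x + 1): bring down 1; 1(-1) + 3 = 2; 2(-1) - 33 = -35; (-35)(-1) - 35 = 0 → quotient x^2 + 2x - 35, remainder 0.
Solve the quadratic x^2 + 2x - 35 = 0: discriminant = 2^2 - 4(1)(-35) = 4 + 140 = 144.
sqrt(144) = 12, so x = (-2 ± 12)/2: x = 5 or x = -7.
Collecting all roots found:

x = -7, x = -1, x = 5


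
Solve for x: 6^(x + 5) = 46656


Express both sides with the same base.
46656 = 6^6
Since the bases match, equate exponents: x + 5 = 6
So x = 6 - (5) = 1

x = 1


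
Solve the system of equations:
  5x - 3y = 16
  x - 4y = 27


Using Cramer's rule:
Determinant D = (5)(-4) - (1)(-3) = -20 + 3 = -17
Dx = (16)(-4) - (27)(-3) = -64 + 81 = 17
Dy = (5)(27) - (1)(16) = 135 - 16 = 119
x = Dx/D = 17/-17 = -1
y = Dy/D = 119/-17 = -7

x = -1, y = -7


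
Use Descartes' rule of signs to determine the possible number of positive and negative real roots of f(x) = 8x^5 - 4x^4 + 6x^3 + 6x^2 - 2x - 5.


Descartes' rule of signs:

For positive roots, count sign changes in f(x) = 8x^5 - 4x^4 + 6x^3 + 6x^2 - 2x - 5:
Signs of coefficients: +, -, +, +, -, -
Number of sign changes: 3
Possible positive real roots: 3, 1

For negative roots, examine f(-x) = -8x^5 - 4x^4 - 6x^3 + 6x^2 + 2x - 5:
Signs of coefficients: -, -, -, +, +, -
Number of sign changes: 2
Possible negative real roots: 2, 0

Positive roots: 3 or 1; Negative roots: 2 or 0


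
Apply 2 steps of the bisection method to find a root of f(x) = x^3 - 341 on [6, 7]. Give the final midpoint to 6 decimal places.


f(x) = x^3 - 341
f(6) = -125 < 0
f(7) = 2 > 0

Step 1: midpoint = (6.000000 + 7.000000)/2 = 6.500000
  f(6.500000) = -66.375000
  f(mid) < 0, so root is in [6.500000, 7.000000]

Step 2: midpoint = (6.500000 + 7.000000)/2 = 6.750000
  f(6.750000) = -33.453125
  f(mid) < 0, so root is in [6.750000, 7.000000]

midpoint = 6.750000


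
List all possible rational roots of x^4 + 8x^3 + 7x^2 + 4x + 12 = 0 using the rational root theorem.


Rational root theorem: possible roots are ±p/q where:
  p divides the constant term (12): p ∈ {1, 2, 3, 4, 6, 12}
  q divides the leading coefficient (1): q ∈ {1}

All possible rational roots: -12, -6, -4, -3, -2, -1, 1, 2, 3, 4, 6, 12

-12, -6, -4, -3, -2, -1, 1, 2, 3, 4, 6, 12


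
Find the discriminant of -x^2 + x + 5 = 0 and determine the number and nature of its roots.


For ax^2 + bx + c = 0, discriminant D = b^2 - 4ac
Here a = -1, b = 1, c = 5
D = (1)^2 - 4(-1)(5) = 1 + 20 = 21

D = 21 > 0 but not a perfect square
The equation has 2 distinct real irrational roots.

Discriminant = 21, 2 distinct real irrational roots


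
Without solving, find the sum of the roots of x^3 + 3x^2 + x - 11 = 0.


By Vieta's formulas for x^3 + bx^2 + cx + d = 0:
  r1 + r2 + r3 = -b/a = -3
  r1*r2 + r1*r3 + r2*r3 = c/a = 1
  r1*r2*r3 = -d/a = 11


Sum = -3


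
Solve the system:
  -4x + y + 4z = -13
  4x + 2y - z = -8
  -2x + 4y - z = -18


Using Cramer's rule. Expand each determinant along the first row.
D  = (-4)*[2*(-1) - (-1)*4] - 1*[4*(-1) - (-1)*(-2)] + 4*[4*4 - 2*(-2)]
  = (-4)*(2) - 1*(-6) + 4*(20) = 78
Dx = (-13)*[2*(-1) - (-1)*4] - 1*[(-8)*(-1) - (-1)*(-18)] + 4*[(-8)*4 - 2*(-18)]
  = (-13)*(2) - 1*(-10) + 4*(4) = 0
Dy = (-4)*[(-8)*(-1) - (-1)*(-18)] - (-13)*[4*(-1) - (-1)*(-2)] + 4*[4*(-18) - (-8)*(-2)]
  = (-4)*(-10) - (-13)*(-6) + 4*(-88) = -390
Dz = (-4)*[2*(-18) - (-8)*4] - 1*[4*(-18) - (-8)*(-2)] + (-13)*[4*4 - 2*(-2)]
  = (-4)*(-4) - 1*(-88) + (-13)*(20) = -156
x = Dx/D = 0/78 = 0, y = Dy/D = -390/78 = -5, z = Dz/D = -156/78 = -2
Check eq1: (-4)(0) + (1)(-5) + (4)(-2) = -13 = -13 ✓
Check eq2: (4)(0) + (2)(-5) + (-1)(-2) = -8 = -8 ✓
Check eq3: (-2)(0) + (4)(-5) + (-1)(-2) = -18 = -18 ✓

x = 0, y = -5, z = -2


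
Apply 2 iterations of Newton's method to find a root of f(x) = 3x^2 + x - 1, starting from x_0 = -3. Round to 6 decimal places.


Newton's method: x_(n+1) = x_n - f(x_n)/f'(x_n)
f(x) = 3x^2 + x - 1
f'(x) = 6x + 1

Iteration 1:
  f(-3.000000) = 23.000000
  f'(-3.000000) = -17.000000
  x_1 = -3.000000 - (23.000000)/(-17.000000) = -1.647059

Iteration 2:
  f(-1.647059) = 5.491349
  f'(-1.647059) = -8.882353
  x_2 = -1.647059 - (5.491349)/(-8.882353) = -1.028827

x_2 = -1.028827


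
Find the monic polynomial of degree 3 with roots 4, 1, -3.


A monic polynomial with roots 4, 1, -3 is:
p(x) = (x - 4)(x - 1)(x + 3)
After multiplying by (x - 4): x - 4
After multiplying by (x - 1): x^2 - 5x + 4
After multiplying by (x + 3): x^3 - 2x^2 - 11x + 12

x^3 - 2x^2 - 11x + 12


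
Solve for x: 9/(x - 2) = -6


Multiply both sides by (x - 2): 9 = -6(x - 2)
Distribute: 9 = -6x + 12
-6x = 9 - 12 = -3
x = 1/2

x = 1/2


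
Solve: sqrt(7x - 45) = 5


Square both sides: 7x - 45 = 5^2 = 25
7x = 25 + 45 = 70
x = 10
Check: sqrt(7*10 - 45) = sqrt(25) = 5 ✓

x = 10


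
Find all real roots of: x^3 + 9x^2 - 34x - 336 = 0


Let p(x) = x^3 + 9x^2 - 34x - 336. By the rational root theorem (leading coefficient 1), any rational root is an integer divisor of 336: try ±1, ±2, ... in turn.
Test x = 1: value = -360 ≠ 0.
Test x = -1: value = -294 ≠ 0.
Test x = 2: value = -360 ≠ 0.
Test x = -2: value = -240 ≠ 0.
Test x = 3: value = -330 ≠ 0.
Test x = -3: value = -180 ≠ 0.
Test x = 4: value = -264 ≠ 0.
Test x = -4: value = -120 ≠ 0.
Test x = 6: value = 0 ✓, so (x - 6) is a factor.
Synthetic division by (x - 6): bring down 1; 1(6) + 9 = 15; 15(6) - 34 = 56; 56(6) - 336 = 0 → quotient x^2 + 15x + 56, remainder 0.
Solve the quadratic x^2 + 15x + 56 = 0: discriminant = 15^2 - 4(1)(56) = 225 - 224 = 1.
sqrt(1) = 1, so x = (-15 ± 1)/2: x = -7 or x = -8.

x = -8, x = -7, x = 6


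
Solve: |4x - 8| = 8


An absolute value equation |expr| = 8 gives two cases:
Case 1: 4x - 8 = 8
  4x = 16, so x = 4
Case 2: 4x - 8 = -8
  4x = 0, so x = 0

x = 0, x = 4


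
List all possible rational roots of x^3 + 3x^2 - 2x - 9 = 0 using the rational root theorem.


Rational root theorem: possible roots are ±p/q where:
  p divides the constant term (-9): p ∈ {1, 3, 9}
  q divides the leading coefficient (1): q ∈ {1}

All possible rational roots: -9, -3, -1, 1, 3, 9

-9, -3, -1, 1, 3, 9


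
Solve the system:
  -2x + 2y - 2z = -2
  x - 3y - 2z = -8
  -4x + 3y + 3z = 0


Using Cramer's rule. Expand each determinant along the first row.
D  = (-2)*[(-3)*3 - (-2)*3] - 2*[1*3 - (-2)*(-4)] + (-2)*[1*3 - (-3)*(-4)]
  = (-2)*(-3) - 2*(-5) + (-2)*(-9) = 34
Dx = (-2)*[(-3)*3 - (-2)*3] - 2*[(-8)*3 - (-2)*0] + (-2)*[(-8)*3 - (-3)*0]
  = (-2)*(-3) - 2*(-24) + (-2)*(-24) = 102
Dy = (-2)*[(-8)*3 - (-2)*0] - (-2)*[1*3 - (-2)*(-4)] + (-2)*[1*0 - (-8)*(-4)]
  = (-2)*(-24) - (-2)*(-5) + (-2)*(-32) = 102
Dz = (-2)*[(-3)*0 - (-8)*3] - 2*[1*0 - (-8)*(-4)] + (-2)*[1*3 - (-3)*(-4)]
  = (-2)*(24) - 2*(-32) + (-2)*(-9) = 34
x = Dx/D = 102/34 = 3, y = Dy/D = 102/34 = 3, z = Dz/D = 34/34 = 1
Check eq1: (-2)(3) + (2)(3) + (-2)(1) = -2 = -2 ✓
Check eq2: (1)(3) + (-3)(3) + (-2)(1) = -8 = -8 ✓
Check eq3: (-4)(3) + (3)(3) + (3)(1) = 0 = 0 ✓

x = 3, y = 3, z = 1


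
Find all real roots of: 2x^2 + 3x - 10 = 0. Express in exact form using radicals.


Using the quadratic formula: x = (-b ± sqrt(b^2 - 4ac)) / (2a)
Here a = 2, b = 3, c = -10
Discriminant = b^2 - 4ac = 3^2 - 4(2)(-10) = 9 + 80 = 89
Since discriminant = 89 > 0, there are two real roots.
x = (-3 ± sqrt(89)) / 4
Numerically: x ≈ 1.6085 or x ≈ -3.1085

x = (-3 + sqrt(89)) / 4 or x = (-3 - sqrt(89)) / 4


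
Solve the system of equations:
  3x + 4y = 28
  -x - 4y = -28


Using Cramer's rule:
Determinant D = (3)(-4) - (-1)(4) = -12 + 4 = -8
Dx = (28)(-4) - (-28)(4) = -112 + 112 = 0
Dy = (3)(-28) - (-1)(28) = -84 + 28 = -56
x = Dx/D = 0/-8 = 0
y = Dy/D = -56/-8 = 7

x = 0, y = 7


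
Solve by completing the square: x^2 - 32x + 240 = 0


Start: x^2 - 32x + 240 = 0
Move constant: x^2 - 32x = -240
Half of -32 is -16, squared is 256
Add 256 to both sides: x^2 - 32x + 256 = 16
(x - 16)^2 = 16
x - 16 = ±4
x = 16 + 4 = 20 or x = 16 - 4 = 12

x = 12, x = 20


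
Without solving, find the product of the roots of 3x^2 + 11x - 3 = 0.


By Vieta's formulas for ax^2 + bx + c = 0:
  Sum of roots = -b/a
  Product of roots = c/a

Here a = 3, b = 11, c = -3
Sum = -(11)/3 = -11/3
Product = -3/3 = -1

Product = -1


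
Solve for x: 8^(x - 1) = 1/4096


Express both sides with the same base.
1/4096 = 8^(-4)
Since the bases match, equate exponents: x - 1 = -4
So x = -4 - (-1) = -3

x = -3


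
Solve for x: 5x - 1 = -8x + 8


Starting with: 5x - 1 = -8x + 8
Move all x terms to left: (5 + 8)x = 8 + 1
Simplify: 13x = 9
Divide both sides by 13: x = 9/13

x = 9/13


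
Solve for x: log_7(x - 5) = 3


Convert to exponential form: x - 5 = 7^3 = 343
x = 343 + 5 = 348
Check: log_7(348 - 5) = log_7(343) = log_7(343) = 3 ✓

x = 348


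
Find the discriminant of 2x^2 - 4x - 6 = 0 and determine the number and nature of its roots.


For ax^2 + bx + c = 0, discriminant D = b^2 - 4ac
Here a = 2, b = -4, c = -6
D = (-4)^2 - 4(2)(-6) = 16 + 48 = 64

D = 64 > 0 and is a perfect square (sqrt = 8)
The equation has 2 distinct real rational roots.

Discriminant = 64, 2 distinct real rational roots


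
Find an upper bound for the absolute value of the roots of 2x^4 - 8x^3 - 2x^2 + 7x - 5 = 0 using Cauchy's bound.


Cauchy's bound: all roots r satisfy |r| <= 1 + max(|a_i/a_n|) for i = 0,...,n-1
where a_n is the leading coefficient.

Coefficients: [2, -8, -2, 7, -5]
Leading coefficient a_n = 2
Ratios |a_i/a_n|: 4, 1, 7/2, 5/2
Maximum ratio: 4
Cauchy's bound: |r| <= 1 + 4 = 5

Upper bound = 5


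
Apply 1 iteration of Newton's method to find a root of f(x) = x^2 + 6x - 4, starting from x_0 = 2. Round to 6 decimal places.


Newton's method: x_(n+1) = x_n - f(x_n)/f'(x_n)
f(x) = x^2 + 6x - 4
f'(x) = 2x + 6

Iteration 1:
  f(2.000000) = 12.000000
  f'(2.000000) = 10.000000
  x_1 = 2.000000 - (12.000000)/(10.000000) = 0.800000

x_1 = 0.800000


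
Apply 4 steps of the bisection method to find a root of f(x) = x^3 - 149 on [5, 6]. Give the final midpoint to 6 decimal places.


f(x) = x^3 - 149
f(5) = -24 < 0
f(6) = 67 > 0

Step 1: midpoint = (5.000000 + 6.000000)/2 = 5.500000
  f(5.500000) = 17.375000
  f(mid) > 0, so root is in [5.000000, 5.500000]

Step 2: midpoint = (5.000000 + 5.500000)/2 = 5.250000
  f(5.250000) = -4.296875
  f(mid) < 0, so root is in [5.250000, 5.500000]

Step 3: midpoint = (5.250000 + 5.500000)/2 = 5.375000
  f(5.375000) = 6.287109
  f(mid) > 0, so root is in [5.250000, 5.375000]

Step 4: midpoint = (5.250000 + 5.375000)/2 = 5.312500
  f(5.312500) = 0.932861
  f(mid) > 0, so root is in [5.250000, 5.312500]

midpoint = 5.312500


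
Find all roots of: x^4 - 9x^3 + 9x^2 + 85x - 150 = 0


Let p(x) = x^4 - 9x^3 + 9x^2 + 85x - 150. By the rational root theorem (leading coefficient 1), any rational root is an integer divisor of 150: try ±1, ±2, ... in turn.
Test x = 1: value = -64 ≠ 0.
Test x = -1: value = -216 ≠ 0.
Test x = 2: value = 0 ✓, so (x - 2) is a factor.
Synthetic division by (x - 2): bring down 1; 1(2) - 9 = -7; (-7)(2) + 9 = -5; (-5)(2) + 85 = 75; 75(2) - 150 = 0 → quotient x^3 - 7x^2 - 5x + 75, remainder 0.
Continue with the quotient x^3 - 7x^2 - 5x + 75 (candidates must divide 75).
Test x = 3: value = 24 ≠ 0.
Test x = -3: value = 0 ✓, so (x + 3) is a factor.
Synthetic division by (x + 3): bring down 1; 1(-3) - 7 = -10; (-10)(-3) - 5 = 25; 25(-3) + 75 = 0 → quotient x^2 - 10x + 25, remainder 0.
Solve the quadratic x^2 - 10x + 25 = 0: discriminant = (-10)^2 - 4(1)(25) = 100 - 100 = 0.
Discriminant = 0, so a double root: x = 10/2 = 5.
Collecting all roots found:

x = -3, x = 2, x = 5 (multiplicity 2)


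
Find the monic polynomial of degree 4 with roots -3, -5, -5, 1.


A monic polynomial with roots -3, -5, -5, 1 is:
p(x) = (x + 3)(x + 5)(x + 5)(x - 1)
After multiplying by (x + 3): x + 3
After multiplying by (x + 5): x^2 + 8x + 15
After multiplying by (x + 5): x^3 + 13x^2 + 55x + 75
After multiplying by (x - 1): x^4 + 12x^3 + 42x^2 + 20x - 75

x^4 + 12x^3 + 42x^2 + 20x - 75


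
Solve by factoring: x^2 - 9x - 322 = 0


We need two numbers that multiply to -322 and add to -9.
Those numbers are -23 and 14 (since (-23) * 14 = -322 and (-23) + 14 = -9).
So x^2 - 9x - 322 = (x - 23)(x + 14) = 0
Setting each factor to zero: x = 23 or x = -14

x = -14, x = 23


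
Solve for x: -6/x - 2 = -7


Subtract -2 from both sides: -6/x = -5
Multiply both sides by x: -6 = -5 * x
Divide by -5: x = 6/5

x = 6/5


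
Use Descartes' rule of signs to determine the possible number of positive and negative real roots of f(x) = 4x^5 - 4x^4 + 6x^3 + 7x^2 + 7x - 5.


Descartes' rule of signs:

For positive roots, count sign changes in f(x) = 4x^5 - 4x^4 + 6x^3 + 7x^2 + 7x - 5:
Signs of coefficients: +, -, +, +, +, -
Number of sign changes: 3
Possible positive real roots: 3, 1

For negative roots, examine f(-x) = -4x^5 - 4x^4 - 6x^3 + 7x^2 - 7x - 5:
Signs of coefficients: -, -, -, +, -, -
Number of sign changes: 2
Possible negative real roots: 2, 0

Positive roots: 3 or 1; Negative roots: 2 or 0


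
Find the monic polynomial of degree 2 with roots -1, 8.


A monic polynomial with roots -1, 8 is:
p(x) = (x + 1)(x - 8)
After multiplying by (x + 1): x + 1
After multiplying by (x - 8): x^2 - 7x - 8

x^2 - 7x - 8


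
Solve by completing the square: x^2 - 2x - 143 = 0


Start: x^2 - 2x - 143 = 0
Move constant: x^2 - 2x = 143
Half of -2 is -1, squared is 1
Add 1 to both sides: x^2 - 2x + 1 = 144
(x - 1)^2 = 144
x - 1 = ±12
x = 1 + 12 = 13 or x = 1 - 12 = -11

x = -11, x = 13


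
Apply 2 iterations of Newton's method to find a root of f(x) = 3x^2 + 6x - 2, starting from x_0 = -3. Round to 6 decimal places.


Newton's method: x_(n+1) = x_n - f(x_n)/f'(x_n)
f(x) = 3x^2 + 6x - 2
f'(x) = 6x + 6

Iteration 1:
  f(-3.000000) = 7.000000
  f'(-3.000000) = -12.000000
  x_1 = -3.000000 - (7.000000)/(-12.000000) = -2.416667

Iteration 2:
  f(-2.416667) = 1.020833
  f'(-2.416667) = -8.500000
  x_2 = -2.416667 - (1.020833)/(-8.500000) = -2.296569

x_2 = -2.296569


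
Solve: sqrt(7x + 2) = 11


Square both sides: 7x + 2 = 11^2 = 121
7x = 121 - 2 = 119
x = 17
Check: sqrt(7*17 + 2) = sqrt(121) = 11 ✓

x = 17


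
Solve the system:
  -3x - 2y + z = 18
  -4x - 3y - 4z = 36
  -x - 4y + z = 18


Using Cramer's rule. Expand each determinant along the first row.
D  = (-3)*[(-3)*1 - (-4)*(-4)] - (-2)*[(-4)*1 - (-4)*(-1)] + 1*[(-4)*(-4) - (-3)*(-1)]
  = (-3)*(-19) - (-2)*(-8) + 1*(13) = 54
Dx = 18*[(-3)*1 - (-4)*(-4)] - (-2)*[36*1 - (-4)*18] + 1*[36*(-4) - (-3)*18]
  = 18*(-19) - (-2)*(108) + 1*(-90) = -216
Dy = (-3)*[36*1 - (-4)*18] - 18*[(-4)*1 - (-4)*(-1)] + 1*[(-4)*18 - 36*(-1)]
  = (-3)*(108) - 18*(-8) + 1*(-36) = -216
Dz = (-3)*[(-3)*18 - 36*(-4)] - (-2)*[(-4)*18 - 36*(-1)] + 18*[(-4)*(-4) - (-3)*(-1)]
  = (-3)*(90) - (-2)*(-36) + 18*(13) = -108
x = Dx/D = -216/54 = -4, y = Dy/D = -216/54 = -4, z = Dz/D = -108/54 = -2
Check eq1: (-3)(-4) + (-2)(-4) + (1)(-2) = 18 = 18 ✓
Check eq2: (-4)(-4) + (-3)(-4) + (-4)(-2) = 36 = 36 ✓
Check eq3: (-1)(-4) + (-4)(-4) + (1)(-2) = 18 = 18 ✓

x = -4, y = -4, z = -2


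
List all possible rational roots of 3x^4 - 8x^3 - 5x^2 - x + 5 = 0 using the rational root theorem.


Rational root theorem: possible roots are ±p/q where:
  p divides the constant term (5): p ∈ {1, 5}
  q divides the leading coefficient (3): q ∈ {1, 3}

All possible rational roots: -5, -5/3, -1, -1/3, 1/3, 1, 5/3, 5

-5, -5/3, -1, -1/3, 1/3, 1, 5/3, 5


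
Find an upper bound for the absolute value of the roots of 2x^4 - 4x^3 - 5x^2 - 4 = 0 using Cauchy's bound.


Cauchy's bound: all roots r satisfy |r| <= 1 + max(|a_i/a_n|) for i = 0,...,n-1
where a_n is the leading coefficient.

Coefficients: [2, -4, -5, 0, -4]
Leading coefficient a_n = 2
Ratios |a_i/a_n|: 2, 5/2, 0, 2
Maximum ratio: 5/2
Cauchy's bound: |r| <= 1 + 5/2 = 7/2

Upper bound = 7/2


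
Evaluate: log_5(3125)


We need the exponent such that 5^? = 3125
5^5 = 3125
Therefore log_5(3125) = 5

5


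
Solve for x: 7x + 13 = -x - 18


Starting with: 7x + 13 = -x - 18
Move all x terms to left: (7 + 1)x = -18 - 13
Simplify: 8x = -31
Divide both sides by 8: x = -31/8

x = -31/8


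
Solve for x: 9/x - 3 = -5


Subtract -3 from both sides: 9/x = -2
Multiply both sides by x: 9 = -2 * x
Divide by -2: x = -9/2

x = -9/2


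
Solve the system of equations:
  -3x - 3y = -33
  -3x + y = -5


Using Cramer's rule:
Determinant D = (-3)(1) - (-3)(-3) = -3 - 9 = -12
Dx = (-33)(1) - (-5)(-3) = -33 - 15 = -48
Dy = (-3)(-5) - (-3)(-33) = 15 - 99 = -84
x = Dx/D = -48/-12 = 4
y = Dy/D = -84/-12 = 7

x = 4, y = 7


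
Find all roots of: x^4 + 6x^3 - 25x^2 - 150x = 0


The constant term is 0, so x = 0 is a root. Factor out x:
  x^3 + 6x^2 - 25x - 150 = 0
Let p(x) = x^3 + 6x^2 - 25x - 150. By the rational root theorem (leading coefficient 1), any rational root is an integer divisor of 150: try ±1, ±2, ... in turn.
Test x = 1: value = -168 ≠ 0.
Test x = -1: value = -120 ≠ 0.
Test x = 2: value = -168 ≠ 0.
Test x = -2: value = -84 ≠ 0.
Test x = 3: value = -144 ≠ 0.
Test x = -3: value = -48 ≠ 0.
Test x = 5: value = 0 ✓, so (x - 5) is a factor.
Synthetic division by (x - 5): bring down 1; 1(5) + 6 = 11; 11(5) - 25 = 30; 30(5) - 150 = 0 → quotient x^2 + 11x + 30, remainder 0.
Solve the quadratic x^2 + 11x + 30 = 0: discriminant = 11^2 - 4(1)(30) = 121 - 120 = 1.
sqrt(1) = 1, so x = (-11 ± 1)/2: x = -5 or x = -6.
Collecting all roots found:

x = -6, x = -5, x = 0, x = 5


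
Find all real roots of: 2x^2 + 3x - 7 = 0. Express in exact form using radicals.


Using the quadratic formula: x = (-b ± sqrt(b^2 - 4ac)) / (2a)
Here a = 2, b = 3, c = -7
Discriminant = b^2 - 4ac = 3^2 - 4(2)(-7) = 9 + 56 = 65
Since discriminant = 65 > 0, there are two real roots.
x = (-3 ± sqrt(65)) / 4
Numerically: x ≈ 1.2656 or x ≈ -2.7656

x = (-3 + sqrt(65)) / 4 or x = (-3 - sqrt(65)) / 4


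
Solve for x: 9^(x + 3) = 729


Express both sides with the same base.
729 = 9^3
Since the bases match, equate exponents: x + 3 = 3
So x = 3 - (3) = 0

x = 0


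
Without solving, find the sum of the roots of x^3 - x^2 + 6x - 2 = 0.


By Vieta's formulas for x^3 + bx^2 + cx + d = 0:
  r1 + r2 + r3 = -b/a = 1
  r1*r2 + r1*r3 + r2*r3 = c/a = 6
  r1*r2*r3 = -d/a = 2


Sum = 1
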